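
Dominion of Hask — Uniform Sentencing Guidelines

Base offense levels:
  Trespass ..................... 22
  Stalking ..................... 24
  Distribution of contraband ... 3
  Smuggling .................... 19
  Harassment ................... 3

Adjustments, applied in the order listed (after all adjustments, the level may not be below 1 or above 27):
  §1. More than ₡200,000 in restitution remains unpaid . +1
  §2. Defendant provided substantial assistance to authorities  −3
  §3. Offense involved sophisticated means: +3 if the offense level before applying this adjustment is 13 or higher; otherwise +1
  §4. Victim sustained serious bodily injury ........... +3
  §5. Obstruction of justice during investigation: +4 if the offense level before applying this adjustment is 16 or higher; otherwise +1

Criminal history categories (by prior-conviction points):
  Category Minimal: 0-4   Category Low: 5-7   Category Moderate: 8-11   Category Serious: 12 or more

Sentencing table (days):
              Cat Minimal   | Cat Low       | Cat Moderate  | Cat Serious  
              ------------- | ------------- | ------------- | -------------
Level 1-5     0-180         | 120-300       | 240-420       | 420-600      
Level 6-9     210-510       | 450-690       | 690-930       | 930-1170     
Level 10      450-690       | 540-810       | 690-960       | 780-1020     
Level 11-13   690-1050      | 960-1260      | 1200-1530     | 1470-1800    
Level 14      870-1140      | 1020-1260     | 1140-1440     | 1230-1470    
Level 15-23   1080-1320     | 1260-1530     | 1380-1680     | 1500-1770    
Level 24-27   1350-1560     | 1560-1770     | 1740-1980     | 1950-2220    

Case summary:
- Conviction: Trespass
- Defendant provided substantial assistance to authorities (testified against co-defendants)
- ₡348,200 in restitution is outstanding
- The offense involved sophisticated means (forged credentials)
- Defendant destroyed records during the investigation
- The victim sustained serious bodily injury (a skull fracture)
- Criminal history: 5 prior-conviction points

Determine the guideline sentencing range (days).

1560-1770 days

Base offense level for trespass: 22.
§1 applies: 22 + 1 = 23.
§2 applies: 23 − 3 = 20.
§3 applies (level before this adjustment is 20 ≥ 13, so +3): 20 + 3 = 23.
§4 applies: 23 + 3 = 26.
§5 applies (level before this adjustment is 26 ≥ 16, so +4): 26 + 4 = 30.
Level 30 exceeds the maximum of 27; capped at 27.
Final offense level: 27.
Criminal history: 5 prior points → Category Low (5-7).
Level 27 falls in the 24-27 band.
Grid: Level 24-27 × Category Low = 1560-1770 days.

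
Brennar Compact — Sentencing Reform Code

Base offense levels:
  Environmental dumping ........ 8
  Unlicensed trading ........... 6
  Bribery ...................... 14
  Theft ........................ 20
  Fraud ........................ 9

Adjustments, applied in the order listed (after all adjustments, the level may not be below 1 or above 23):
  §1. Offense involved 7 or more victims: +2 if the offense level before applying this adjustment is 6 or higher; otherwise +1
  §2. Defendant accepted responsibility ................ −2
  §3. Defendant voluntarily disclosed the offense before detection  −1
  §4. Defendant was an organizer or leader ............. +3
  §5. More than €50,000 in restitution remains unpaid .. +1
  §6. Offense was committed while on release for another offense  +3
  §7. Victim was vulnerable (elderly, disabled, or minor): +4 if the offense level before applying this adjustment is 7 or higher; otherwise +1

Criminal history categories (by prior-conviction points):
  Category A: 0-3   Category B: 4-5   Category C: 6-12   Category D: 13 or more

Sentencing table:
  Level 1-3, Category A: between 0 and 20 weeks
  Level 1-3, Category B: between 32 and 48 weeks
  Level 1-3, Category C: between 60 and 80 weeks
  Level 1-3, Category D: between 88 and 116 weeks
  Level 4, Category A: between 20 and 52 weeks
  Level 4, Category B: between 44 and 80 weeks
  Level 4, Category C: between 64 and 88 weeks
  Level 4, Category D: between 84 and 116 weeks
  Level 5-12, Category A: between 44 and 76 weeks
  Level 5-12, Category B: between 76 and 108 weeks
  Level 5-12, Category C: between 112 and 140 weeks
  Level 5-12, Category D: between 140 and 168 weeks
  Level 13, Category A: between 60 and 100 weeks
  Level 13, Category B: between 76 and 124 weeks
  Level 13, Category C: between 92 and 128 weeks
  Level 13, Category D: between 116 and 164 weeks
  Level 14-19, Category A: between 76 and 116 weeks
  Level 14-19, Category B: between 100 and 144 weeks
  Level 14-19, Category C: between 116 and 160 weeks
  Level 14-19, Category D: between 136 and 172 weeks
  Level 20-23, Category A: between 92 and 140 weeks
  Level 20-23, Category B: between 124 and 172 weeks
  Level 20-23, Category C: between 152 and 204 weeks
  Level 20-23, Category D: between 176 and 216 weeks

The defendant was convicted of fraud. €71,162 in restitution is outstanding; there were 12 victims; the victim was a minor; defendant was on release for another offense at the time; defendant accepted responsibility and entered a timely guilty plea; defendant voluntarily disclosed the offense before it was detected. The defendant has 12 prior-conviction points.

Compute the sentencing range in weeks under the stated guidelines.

Base offense level for fraud: 9.
§1 applies (level before this adjustment is 9 ≥ 6, so +2): 9 + 2 = 11.
§2 applies: 11 − 2 = 9.
§3 applies: 9 − 1 = 8.
§5 applies: 8 + 1 = 9.
§6 applies: 9 + 3 = 12.
§7 applies (level before this adjustment is 12 ≥ 7, so +4): 12 + 4 = 16.
Final offense level: 16.
Criminal history: 12 prior points → Category C (6-12).
Level 16 falls in the 14-19 band.
Grid: Level 14-19 × Category C = 116-160 weeks.

116-160 weeks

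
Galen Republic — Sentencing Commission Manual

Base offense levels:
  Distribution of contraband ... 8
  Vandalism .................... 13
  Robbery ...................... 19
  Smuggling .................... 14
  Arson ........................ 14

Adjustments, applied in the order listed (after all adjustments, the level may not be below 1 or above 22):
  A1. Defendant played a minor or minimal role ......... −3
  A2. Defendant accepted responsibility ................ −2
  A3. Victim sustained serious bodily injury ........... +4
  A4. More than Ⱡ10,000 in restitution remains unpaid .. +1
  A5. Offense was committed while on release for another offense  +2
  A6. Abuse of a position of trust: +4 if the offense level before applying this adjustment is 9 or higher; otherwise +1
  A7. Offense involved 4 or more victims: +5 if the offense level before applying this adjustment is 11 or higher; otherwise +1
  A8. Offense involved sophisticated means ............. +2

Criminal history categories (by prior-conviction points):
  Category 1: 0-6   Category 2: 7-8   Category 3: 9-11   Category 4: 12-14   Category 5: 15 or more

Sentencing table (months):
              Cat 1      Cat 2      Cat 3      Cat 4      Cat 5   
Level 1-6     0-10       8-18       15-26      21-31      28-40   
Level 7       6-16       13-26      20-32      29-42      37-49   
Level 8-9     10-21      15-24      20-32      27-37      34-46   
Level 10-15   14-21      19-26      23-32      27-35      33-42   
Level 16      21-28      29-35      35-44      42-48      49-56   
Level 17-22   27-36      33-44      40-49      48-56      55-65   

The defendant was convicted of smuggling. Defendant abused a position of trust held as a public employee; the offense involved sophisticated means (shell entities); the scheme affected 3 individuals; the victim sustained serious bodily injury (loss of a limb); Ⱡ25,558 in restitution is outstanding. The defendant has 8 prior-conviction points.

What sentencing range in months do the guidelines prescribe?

Base offense level for smuggling: 14.
A3 applies: 14 + 4 = 18.
A4 applies: 18 + 1 = 19.
A6 applies (level before this adjustment is 19 ≥ 9, so +4): 19 + 4 = 23.
A8 applies: 23 + 2 = 25.
Level 25 exceeds the maximum of 22; capped at 22.
Final offense level: 22.
Criminal history: 8 prior points → Category 2 (7-8).
Level 22 falls in the 17-22 band.
Grid: Level 17-22 × Category 2 = 33-44 months.

33-44 months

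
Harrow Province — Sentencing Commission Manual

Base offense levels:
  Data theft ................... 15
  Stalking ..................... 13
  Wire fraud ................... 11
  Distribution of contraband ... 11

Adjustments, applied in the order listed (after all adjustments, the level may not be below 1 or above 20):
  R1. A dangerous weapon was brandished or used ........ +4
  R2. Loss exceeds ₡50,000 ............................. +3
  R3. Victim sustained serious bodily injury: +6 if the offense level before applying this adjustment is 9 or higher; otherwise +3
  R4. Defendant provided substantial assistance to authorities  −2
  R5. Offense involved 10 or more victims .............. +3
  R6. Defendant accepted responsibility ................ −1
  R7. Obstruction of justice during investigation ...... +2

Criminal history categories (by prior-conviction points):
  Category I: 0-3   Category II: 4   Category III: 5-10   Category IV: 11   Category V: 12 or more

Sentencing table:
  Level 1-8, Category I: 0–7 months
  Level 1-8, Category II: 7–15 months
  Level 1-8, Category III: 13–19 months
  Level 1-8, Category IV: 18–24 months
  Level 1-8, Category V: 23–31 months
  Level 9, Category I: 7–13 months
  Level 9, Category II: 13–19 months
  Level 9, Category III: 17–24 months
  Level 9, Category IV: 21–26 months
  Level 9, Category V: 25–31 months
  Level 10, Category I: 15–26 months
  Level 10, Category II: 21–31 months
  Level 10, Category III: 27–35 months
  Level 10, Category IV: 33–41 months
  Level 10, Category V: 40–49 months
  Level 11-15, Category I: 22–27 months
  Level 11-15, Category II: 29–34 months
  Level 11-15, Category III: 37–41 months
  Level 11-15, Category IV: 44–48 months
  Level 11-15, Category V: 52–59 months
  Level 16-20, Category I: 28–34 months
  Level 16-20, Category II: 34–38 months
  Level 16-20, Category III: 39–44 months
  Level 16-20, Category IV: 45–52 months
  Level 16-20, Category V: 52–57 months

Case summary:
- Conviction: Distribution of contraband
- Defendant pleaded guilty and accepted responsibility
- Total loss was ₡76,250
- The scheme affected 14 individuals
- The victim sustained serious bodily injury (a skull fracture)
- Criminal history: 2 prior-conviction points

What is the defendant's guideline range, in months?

Base offense level for distribution of contraband: 11.
R1 does not apply.
R2 applies: 11 + 3 = 14.
R3 applies (level before this adjustment is 14 ≥ 9, so +6): 14 + 6 = 20.
R4 does not apply.
R5 applies: 20 + 3 = 23.
R6 applies: 23 − 1 = 22.
Level 22 exceeds the maximum of 20; capped at 20.
Final offense level: 20.
Criminal history: 2 prior points → Category I (0-3).
Level 20 falls in the 16-20 band.
Grid: Level 16-20 × Category I = 28-34 months.

28-34 months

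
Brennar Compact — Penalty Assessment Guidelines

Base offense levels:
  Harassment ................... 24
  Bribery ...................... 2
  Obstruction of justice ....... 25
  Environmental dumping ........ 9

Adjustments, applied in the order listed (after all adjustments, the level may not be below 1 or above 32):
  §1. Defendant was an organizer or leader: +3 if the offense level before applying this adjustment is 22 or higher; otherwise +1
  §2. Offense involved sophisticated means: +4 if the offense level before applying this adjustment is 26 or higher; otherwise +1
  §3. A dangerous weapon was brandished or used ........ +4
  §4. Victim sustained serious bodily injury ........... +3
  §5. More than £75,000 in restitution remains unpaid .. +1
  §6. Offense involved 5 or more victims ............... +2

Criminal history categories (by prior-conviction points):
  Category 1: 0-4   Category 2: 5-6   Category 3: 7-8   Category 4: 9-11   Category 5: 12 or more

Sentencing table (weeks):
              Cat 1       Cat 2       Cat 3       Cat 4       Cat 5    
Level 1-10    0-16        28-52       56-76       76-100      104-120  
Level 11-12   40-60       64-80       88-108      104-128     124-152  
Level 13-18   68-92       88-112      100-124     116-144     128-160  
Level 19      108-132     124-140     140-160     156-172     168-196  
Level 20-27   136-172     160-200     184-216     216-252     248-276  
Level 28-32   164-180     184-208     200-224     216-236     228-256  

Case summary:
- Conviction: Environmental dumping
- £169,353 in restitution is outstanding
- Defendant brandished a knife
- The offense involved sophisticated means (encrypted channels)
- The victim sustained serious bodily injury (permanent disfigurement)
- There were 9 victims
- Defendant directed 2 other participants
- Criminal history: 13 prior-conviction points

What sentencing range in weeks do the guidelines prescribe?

248-276 weeks

Base offense level for environmental dumping: 9.
§1 applies (level before this adjustment is 9 < 22, so +1): 9 + 1 = 10.
§2 applies (level before this adjustment is 10 < 26, so +1): 10 + 1 = 11.
§3 applies: 11 + 4 = 15.
§4 applies: 15 + 3 = 18.
§5 applies: 18 + 1 = 19.
§6 applies: 19 + 2 = 21.
Final offense level: 21.
Criminal history: 13 prior points → Category 5 (12+).
Level 21 falls in the 20-27 band.
Grid: Level 20-27 × Category 5 = 248-276 weeks.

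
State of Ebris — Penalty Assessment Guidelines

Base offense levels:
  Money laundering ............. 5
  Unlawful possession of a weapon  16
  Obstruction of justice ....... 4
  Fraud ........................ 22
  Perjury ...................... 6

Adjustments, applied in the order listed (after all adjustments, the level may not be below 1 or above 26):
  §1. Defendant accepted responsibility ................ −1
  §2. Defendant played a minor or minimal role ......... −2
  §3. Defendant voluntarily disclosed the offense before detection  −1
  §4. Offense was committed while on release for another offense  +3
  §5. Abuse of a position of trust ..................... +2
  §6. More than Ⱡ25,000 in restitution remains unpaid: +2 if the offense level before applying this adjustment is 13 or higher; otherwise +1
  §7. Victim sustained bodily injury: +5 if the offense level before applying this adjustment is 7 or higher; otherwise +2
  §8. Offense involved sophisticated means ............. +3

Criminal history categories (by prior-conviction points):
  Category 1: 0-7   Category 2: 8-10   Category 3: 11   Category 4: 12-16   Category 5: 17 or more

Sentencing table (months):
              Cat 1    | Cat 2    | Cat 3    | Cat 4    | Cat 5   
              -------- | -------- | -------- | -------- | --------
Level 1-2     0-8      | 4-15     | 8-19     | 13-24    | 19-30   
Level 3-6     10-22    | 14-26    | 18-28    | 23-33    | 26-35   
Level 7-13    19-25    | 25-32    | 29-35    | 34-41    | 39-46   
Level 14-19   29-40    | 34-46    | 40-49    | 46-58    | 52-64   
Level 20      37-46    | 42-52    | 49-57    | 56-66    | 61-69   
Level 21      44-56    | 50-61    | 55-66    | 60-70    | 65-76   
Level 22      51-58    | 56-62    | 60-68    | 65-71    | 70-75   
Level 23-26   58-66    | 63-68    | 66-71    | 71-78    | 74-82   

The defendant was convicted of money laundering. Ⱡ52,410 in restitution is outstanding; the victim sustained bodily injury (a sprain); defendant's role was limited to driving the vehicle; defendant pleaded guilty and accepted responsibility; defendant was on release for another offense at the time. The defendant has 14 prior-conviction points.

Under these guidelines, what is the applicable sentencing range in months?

Base offense level for money laundering: 5.
§1 applies: 5 − 1 = 4.
§2 applies: 4 − 2 = 2.
§3 does not apply.
§4 applies: 2 + 3 = 5.
§5 does not apply.
§6 applies (level before this adjustment is 5 < 13, so +1): 5 + 1 = 6.
§7 applies (level before this adjustment is 6 < 7, so +2): 6 + 2 = 8.
Final offense level: 8.
Criminal history: 14 prior points → Category 4 (12-16).
Level 8 falls in the 7-13 band.
Grid: Level 7-13 × Category 4 = 34-41 months.

34-41 months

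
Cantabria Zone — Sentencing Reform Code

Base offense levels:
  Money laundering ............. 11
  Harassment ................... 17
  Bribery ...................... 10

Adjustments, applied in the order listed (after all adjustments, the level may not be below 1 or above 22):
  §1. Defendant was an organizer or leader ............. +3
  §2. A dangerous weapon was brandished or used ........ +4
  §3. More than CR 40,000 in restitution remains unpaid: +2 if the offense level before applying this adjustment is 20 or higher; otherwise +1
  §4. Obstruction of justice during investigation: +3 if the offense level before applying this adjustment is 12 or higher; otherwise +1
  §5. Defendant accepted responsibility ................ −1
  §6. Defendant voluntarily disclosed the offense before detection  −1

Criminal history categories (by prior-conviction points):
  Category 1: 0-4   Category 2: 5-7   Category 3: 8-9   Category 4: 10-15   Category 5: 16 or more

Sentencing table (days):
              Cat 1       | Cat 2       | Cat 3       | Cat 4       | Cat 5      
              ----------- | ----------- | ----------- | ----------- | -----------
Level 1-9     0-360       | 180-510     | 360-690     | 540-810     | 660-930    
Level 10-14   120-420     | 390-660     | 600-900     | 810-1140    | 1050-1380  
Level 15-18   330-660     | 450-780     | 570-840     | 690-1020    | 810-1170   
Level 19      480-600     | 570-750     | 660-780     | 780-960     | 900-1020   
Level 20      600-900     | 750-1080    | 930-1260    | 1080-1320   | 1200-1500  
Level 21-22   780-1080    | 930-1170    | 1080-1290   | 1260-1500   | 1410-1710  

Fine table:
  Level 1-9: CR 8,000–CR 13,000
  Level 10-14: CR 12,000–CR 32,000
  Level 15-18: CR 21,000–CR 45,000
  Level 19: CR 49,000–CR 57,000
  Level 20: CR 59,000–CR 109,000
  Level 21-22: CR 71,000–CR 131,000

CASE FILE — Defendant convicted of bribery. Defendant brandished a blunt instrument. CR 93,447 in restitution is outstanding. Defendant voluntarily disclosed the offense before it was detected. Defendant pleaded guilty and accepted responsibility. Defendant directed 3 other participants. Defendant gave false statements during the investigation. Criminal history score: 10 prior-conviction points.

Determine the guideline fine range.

Base offense level for bribery: 10.
§1 applies: 10 + 3 = 13.
§2 applies: 13 + 4 = 17.
§3 applies (level before this adjustment is 17 < 20, so +1): 17 + 1 = 18.
§4 applies (level before this adjustment is 18 ≥ 12, so +3): 18 + 3 = 21.
§5 applies: 21 − 1 = 20.
§6 applies: 20 − 1 = 19.
Final offense level: 19.
Level 19 falls in the 19 band.
Fine table: Level 19 → CR 49,000–CR 57,000.

CR 49,000–CR 57,000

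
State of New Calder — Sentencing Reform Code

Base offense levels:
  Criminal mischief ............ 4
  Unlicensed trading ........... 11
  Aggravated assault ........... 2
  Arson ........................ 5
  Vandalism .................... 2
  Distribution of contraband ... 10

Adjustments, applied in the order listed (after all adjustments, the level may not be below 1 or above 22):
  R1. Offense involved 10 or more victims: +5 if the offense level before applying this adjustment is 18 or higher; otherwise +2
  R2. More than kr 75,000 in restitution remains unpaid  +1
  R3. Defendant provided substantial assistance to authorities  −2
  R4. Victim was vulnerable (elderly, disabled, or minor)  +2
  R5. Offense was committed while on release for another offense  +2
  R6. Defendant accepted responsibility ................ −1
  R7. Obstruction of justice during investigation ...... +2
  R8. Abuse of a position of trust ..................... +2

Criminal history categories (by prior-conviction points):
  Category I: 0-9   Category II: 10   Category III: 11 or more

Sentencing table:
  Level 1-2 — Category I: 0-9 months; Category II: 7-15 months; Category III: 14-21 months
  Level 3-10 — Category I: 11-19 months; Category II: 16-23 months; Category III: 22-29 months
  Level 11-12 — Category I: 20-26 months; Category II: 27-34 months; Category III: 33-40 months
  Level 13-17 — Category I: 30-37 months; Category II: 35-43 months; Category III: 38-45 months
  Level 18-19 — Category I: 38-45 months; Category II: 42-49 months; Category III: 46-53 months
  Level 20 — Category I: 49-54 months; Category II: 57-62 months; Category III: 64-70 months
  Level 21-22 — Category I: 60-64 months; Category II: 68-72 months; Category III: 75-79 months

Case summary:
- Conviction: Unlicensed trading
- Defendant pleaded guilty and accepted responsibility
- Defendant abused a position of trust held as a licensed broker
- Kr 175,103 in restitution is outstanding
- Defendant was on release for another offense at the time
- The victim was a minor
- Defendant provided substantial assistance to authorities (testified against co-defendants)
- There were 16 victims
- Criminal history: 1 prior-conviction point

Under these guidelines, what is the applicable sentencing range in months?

Base offense level for unlicensed trading: 11.
R1 applies (level before this adjustment is 11 < 18, so +2): 11 + 2 = 13.
R2 applies: 13 + 1 = 14.
R3 applies: 14 − 2 = 12.
R4 applies: 12 + 2 = 14.
R5 applies: 14 + 2 = 16.
R6 applies: 16 − 1 = 15.
R7 does not apply.
R8 applies: 15 + 2 = 17.
Final offense level: 17.
Criminal history: 1 prior point → Category I (0-9).
Level 17 falls in the 13-17 band.
Grid: Level 13-17 × Category I = 30-37 months.

30-37 months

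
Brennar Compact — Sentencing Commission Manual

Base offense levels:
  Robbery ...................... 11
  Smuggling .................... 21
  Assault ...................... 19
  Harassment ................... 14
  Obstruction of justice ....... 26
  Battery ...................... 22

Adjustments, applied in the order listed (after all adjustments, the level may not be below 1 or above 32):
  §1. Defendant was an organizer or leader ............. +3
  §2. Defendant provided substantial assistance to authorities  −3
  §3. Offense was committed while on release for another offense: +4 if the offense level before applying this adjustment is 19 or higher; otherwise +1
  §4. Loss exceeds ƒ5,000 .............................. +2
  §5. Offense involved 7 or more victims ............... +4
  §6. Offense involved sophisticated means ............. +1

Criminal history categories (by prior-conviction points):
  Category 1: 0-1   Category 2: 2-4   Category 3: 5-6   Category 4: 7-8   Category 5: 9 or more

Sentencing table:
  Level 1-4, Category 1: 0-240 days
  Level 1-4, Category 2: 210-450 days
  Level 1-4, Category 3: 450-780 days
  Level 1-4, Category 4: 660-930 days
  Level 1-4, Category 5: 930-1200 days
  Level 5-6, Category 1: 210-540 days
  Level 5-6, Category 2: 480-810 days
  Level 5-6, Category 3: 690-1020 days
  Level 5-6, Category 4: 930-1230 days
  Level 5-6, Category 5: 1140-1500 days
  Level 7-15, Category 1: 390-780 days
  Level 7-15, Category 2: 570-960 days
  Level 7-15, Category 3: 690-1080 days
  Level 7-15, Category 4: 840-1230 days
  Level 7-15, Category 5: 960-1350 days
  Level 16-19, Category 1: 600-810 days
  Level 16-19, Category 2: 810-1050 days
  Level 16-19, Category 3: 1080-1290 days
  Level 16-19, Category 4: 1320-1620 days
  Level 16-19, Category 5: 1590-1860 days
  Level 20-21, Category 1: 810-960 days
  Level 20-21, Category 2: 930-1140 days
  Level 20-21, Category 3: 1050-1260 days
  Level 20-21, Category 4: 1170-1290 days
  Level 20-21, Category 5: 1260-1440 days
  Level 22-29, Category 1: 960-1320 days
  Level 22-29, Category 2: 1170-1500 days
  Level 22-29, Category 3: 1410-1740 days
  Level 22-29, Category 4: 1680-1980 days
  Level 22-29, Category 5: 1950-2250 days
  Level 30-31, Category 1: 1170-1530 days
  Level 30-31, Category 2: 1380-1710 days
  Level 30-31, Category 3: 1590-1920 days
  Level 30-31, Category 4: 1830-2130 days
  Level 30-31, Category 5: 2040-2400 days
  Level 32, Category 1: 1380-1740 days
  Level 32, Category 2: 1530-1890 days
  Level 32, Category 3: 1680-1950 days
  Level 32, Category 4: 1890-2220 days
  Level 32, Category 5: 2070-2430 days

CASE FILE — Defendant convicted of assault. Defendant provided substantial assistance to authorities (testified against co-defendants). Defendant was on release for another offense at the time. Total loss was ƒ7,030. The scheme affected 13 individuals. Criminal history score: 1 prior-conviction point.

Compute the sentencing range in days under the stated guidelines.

Base offense level for assault: 19.
§2 applies: 19 − 3 = 16.
§3 applies (level before this adjustment is 16 < 19, so +1): 16 + 1 = 17.
§4 applies: 17 + 2 = 19.
§5 applies: 19 + 4 = 23.
§6 does not apply.
Final offense level: 23.
Criminal history: 1 prior point → Category 1 (0-1).
Level 23 falls in the 22-29 band.
Grid: Level 22-29 × Category 1 = 960-1320 days.

960-1320 days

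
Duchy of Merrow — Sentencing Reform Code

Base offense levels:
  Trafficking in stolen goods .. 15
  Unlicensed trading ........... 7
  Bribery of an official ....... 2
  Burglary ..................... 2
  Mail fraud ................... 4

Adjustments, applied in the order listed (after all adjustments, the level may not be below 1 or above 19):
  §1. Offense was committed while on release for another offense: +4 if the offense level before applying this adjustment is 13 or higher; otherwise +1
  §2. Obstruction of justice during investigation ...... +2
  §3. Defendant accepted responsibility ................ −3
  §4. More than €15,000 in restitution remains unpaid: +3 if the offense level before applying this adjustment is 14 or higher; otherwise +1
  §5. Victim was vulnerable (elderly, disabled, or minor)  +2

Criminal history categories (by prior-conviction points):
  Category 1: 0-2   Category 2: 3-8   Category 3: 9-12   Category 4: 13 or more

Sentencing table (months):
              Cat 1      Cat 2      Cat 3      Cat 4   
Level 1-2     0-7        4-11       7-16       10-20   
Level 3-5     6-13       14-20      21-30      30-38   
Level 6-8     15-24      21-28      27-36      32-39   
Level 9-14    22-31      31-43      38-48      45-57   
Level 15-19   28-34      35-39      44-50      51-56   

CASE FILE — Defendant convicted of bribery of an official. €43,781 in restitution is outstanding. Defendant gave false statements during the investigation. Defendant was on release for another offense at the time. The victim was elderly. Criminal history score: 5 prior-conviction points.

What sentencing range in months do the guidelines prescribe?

21-28 months

Base offense level for bribery of an official: 2.
§1 applies (level before this adjustment is 2 < 13, so +1): 2 + 1 = 3.
§2 applies: 3 + 2 = 5.
§3 does not apply.
§4 applies (level before this adjustment is 5 < 14, so +1): 5 + 1 = 6.
§5 applies: 6 + 2 = 8.
Final offense level: 8.
Criminal history: 5 prior points → Category 2 (3-8).
Level 8 falls in the 6-8 band.
Grid: Level 6-8 × Category 2 = 21-28 months.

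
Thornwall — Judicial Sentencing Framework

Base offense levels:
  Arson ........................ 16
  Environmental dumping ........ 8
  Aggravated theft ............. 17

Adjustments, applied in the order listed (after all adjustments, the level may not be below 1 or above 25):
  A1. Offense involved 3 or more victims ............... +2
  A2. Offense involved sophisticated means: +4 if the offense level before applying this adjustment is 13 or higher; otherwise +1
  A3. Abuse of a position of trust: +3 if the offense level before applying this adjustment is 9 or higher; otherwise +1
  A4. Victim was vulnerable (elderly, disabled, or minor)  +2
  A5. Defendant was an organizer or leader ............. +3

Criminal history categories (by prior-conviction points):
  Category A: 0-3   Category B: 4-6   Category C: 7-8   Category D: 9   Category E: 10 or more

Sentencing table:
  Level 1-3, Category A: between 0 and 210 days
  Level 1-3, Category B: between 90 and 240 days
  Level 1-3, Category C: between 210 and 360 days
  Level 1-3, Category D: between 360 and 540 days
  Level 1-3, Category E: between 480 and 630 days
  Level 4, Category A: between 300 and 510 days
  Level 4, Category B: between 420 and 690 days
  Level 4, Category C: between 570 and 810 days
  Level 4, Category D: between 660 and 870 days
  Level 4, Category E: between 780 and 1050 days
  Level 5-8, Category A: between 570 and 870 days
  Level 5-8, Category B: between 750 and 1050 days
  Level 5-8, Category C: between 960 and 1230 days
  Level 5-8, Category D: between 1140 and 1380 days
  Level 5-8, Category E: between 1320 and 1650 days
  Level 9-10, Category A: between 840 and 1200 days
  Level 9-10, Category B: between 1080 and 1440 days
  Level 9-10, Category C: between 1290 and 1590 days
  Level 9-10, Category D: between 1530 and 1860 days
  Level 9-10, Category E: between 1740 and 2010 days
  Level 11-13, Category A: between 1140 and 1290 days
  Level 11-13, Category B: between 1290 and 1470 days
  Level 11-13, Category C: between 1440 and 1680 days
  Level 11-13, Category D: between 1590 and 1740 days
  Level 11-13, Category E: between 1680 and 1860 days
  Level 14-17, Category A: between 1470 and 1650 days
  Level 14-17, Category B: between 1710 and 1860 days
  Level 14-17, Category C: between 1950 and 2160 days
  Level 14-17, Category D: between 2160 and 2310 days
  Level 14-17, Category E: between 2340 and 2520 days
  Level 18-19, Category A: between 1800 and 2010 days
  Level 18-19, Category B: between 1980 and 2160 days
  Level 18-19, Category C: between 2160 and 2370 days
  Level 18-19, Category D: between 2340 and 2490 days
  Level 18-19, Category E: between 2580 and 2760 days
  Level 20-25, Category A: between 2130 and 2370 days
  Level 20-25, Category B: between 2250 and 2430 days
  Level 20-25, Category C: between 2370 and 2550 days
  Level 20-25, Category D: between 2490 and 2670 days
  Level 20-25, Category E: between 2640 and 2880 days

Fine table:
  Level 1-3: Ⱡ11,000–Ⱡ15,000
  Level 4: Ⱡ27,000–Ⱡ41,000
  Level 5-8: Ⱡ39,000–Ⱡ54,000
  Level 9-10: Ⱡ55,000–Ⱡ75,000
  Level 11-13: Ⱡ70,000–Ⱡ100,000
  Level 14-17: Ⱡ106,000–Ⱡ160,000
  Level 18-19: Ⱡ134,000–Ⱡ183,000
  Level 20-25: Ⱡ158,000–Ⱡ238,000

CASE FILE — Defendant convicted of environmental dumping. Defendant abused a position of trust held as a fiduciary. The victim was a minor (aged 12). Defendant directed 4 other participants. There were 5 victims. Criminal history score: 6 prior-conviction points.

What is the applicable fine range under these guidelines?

Base offense level for environmental dumping: 8.
A1 applies: 8 + 2 = 10.
A2 does not apply.
A3 applies (level before this adjustment is 10 ≥ 9, so +3): 10 + 3 = 13.
A4 applies: 13 + 2 = 15.
A5 applies: 15 + 3 = 18.
Final offense level: 18.
Level 18 falls in the 18-19 band.
Fine table: Level 18-19 → Ⱡ134,000–Ⱡ183,000.

Ⱡ134,000–Ⱡ183,000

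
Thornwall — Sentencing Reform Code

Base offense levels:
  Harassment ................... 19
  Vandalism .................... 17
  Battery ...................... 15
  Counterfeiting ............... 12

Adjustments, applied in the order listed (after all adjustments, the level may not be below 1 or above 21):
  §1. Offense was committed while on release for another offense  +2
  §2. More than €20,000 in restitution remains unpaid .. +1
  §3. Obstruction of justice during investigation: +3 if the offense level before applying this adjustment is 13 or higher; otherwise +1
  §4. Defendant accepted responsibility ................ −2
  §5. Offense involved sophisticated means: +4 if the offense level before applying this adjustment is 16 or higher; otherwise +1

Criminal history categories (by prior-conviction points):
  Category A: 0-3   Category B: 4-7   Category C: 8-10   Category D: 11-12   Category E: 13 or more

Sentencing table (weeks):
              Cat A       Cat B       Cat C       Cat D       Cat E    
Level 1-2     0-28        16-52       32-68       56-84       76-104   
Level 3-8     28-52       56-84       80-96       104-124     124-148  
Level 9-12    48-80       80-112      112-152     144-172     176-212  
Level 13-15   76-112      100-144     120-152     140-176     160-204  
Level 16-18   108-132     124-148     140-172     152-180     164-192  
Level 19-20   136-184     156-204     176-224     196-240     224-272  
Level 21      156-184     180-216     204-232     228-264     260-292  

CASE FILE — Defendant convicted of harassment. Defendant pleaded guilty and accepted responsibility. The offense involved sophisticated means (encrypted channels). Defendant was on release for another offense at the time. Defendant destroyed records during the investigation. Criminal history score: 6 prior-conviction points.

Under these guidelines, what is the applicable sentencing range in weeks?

180-216 weeks

Base offense level for harassment: 19.
§1 applies: 19 + 2 = 21.
§3 applies (level before this adjustment is 21 ≥ 13, so +3): 21 + 3 = 24.
§4 applies: 24 − 2 = 22.
§5 applies (level before this adjustment is 22 ≥ 16, so +4): 22 + 4 = 26.
Level 26 exceeds the maximum of 21; capped at 21.
Final offense level: 21.
Criminal history: 6 prior points → Category B (4-7).
Level 21 falls in the 21 band.
Grid: Level 21 × Category B = 180-216 weeks.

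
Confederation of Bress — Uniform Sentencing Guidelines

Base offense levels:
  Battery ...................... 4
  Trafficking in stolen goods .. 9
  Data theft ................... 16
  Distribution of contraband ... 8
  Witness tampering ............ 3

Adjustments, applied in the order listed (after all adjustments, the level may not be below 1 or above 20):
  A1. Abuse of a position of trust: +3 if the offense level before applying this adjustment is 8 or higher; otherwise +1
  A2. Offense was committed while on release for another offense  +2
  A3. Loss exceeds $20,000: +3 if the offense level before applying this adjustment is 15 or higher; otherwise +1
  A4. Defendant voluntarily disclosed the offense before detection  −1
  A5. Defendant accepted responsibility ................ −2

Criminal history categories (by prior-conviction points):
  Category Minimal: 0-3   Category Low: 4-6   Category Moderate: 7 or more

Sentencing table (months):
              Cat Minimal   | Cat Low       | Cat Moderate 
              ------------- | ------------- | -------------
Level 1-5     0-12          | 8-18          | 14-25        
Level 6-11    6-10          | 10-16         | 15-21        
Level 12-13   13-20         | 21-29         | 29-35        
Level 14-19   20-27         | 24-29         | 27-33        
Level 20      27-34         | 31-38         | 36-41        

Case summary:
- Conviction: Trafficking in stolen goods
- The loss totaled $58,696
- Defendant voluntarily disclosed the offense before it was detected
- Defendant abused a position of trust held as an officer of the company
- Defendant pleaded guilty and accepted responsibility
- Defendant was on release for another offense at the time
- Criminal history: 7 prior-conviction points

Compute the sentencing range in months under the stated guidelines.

Base offense level for trafficking in stolen goods: 9.
A1 applies (level before this adjustment is 9 ≥ 8, so +3): 9 + 3 = 12.
A2 applies: 12 + 2 = 14.
A3 applies (level before this adjustment is 14 < 15, so +1): 14 + 1 = 15.
A4 applies: 15 − 1 = 14.
A5 applies: 14 − 2 = 12.
Final offense level: 12.
Criminal history: 7 prior points → Category Moderate (7+).
Level 12 falls in the 12-13 band.
Grid: Level 12-13 × Category Moderate = 29-35 months.

29-35 months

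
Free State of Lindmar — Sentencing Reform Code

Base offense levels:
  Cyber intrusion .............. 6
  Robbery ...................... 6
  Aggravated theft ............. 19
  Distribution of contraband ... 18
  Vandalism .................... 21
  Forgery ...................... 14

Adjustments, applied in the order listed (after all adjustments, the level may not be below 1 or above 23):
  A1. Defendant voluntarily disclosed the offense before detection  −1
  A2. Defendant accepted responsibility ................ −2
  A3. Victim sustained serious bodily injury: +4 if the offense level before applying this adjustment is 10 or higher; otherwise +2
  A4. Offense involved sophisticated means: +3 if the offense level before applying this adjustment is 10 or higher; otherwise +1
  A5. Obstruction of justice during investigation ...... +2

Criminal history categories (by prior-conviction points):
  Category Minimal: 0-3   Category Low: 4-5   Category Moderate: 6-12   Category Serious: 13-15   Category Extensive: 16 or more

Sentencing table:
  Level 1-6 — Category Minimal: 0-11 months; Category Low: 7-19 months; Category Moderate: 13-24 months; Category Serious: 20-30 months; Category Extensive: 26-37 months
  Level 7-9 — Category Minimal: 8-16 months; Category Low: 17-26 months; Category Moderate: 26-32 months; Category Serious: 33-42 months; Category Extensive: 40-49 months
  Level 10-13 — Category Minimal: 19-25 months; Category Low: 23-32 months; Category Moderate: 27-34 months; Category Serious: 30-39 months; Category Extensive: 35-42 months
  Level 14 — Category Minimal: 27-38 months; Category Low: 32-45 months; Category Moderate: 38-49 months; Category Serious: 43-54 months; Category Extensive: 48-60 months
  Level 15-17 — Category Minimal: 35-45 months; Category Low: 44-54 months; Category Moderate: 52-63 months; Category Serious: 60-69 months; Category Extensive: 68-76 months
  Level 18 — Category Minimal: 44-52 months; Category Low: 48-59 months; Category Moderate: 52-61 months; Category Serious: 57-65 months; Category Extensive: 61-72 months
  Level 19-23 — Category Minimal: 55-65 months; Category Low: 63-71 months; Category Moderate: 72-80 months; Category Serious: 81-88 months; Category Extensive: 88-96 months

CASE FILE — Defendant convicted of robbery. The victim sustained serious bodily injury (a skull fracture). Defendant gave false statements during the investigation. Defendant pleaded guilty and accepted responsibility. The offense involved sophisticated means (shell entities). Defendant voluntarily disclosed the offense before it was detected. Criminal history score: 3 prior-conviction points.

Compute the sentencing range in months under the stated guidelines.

8-16 months

Base offense level for robbery: 6.
A1 applies: 6 − 1 = 5.
A2 applies: 5 − 2 = 3.
A3 applies (level before this adjustment is 3 < 10, so +2): 3 + 2 = 5.
A4 applies (level before this adjustment is 5 < 10, so +1): 5 + 1 = 6.
A5 applies: 6 + 2 = 8.
Final offense level: 8.
Criminal history: 3 prior points → Category Minimal (0-3).
Level 8 falls in the 7-9 band.
Grid: Level 7-9 × Category Minimal = 8-16 months.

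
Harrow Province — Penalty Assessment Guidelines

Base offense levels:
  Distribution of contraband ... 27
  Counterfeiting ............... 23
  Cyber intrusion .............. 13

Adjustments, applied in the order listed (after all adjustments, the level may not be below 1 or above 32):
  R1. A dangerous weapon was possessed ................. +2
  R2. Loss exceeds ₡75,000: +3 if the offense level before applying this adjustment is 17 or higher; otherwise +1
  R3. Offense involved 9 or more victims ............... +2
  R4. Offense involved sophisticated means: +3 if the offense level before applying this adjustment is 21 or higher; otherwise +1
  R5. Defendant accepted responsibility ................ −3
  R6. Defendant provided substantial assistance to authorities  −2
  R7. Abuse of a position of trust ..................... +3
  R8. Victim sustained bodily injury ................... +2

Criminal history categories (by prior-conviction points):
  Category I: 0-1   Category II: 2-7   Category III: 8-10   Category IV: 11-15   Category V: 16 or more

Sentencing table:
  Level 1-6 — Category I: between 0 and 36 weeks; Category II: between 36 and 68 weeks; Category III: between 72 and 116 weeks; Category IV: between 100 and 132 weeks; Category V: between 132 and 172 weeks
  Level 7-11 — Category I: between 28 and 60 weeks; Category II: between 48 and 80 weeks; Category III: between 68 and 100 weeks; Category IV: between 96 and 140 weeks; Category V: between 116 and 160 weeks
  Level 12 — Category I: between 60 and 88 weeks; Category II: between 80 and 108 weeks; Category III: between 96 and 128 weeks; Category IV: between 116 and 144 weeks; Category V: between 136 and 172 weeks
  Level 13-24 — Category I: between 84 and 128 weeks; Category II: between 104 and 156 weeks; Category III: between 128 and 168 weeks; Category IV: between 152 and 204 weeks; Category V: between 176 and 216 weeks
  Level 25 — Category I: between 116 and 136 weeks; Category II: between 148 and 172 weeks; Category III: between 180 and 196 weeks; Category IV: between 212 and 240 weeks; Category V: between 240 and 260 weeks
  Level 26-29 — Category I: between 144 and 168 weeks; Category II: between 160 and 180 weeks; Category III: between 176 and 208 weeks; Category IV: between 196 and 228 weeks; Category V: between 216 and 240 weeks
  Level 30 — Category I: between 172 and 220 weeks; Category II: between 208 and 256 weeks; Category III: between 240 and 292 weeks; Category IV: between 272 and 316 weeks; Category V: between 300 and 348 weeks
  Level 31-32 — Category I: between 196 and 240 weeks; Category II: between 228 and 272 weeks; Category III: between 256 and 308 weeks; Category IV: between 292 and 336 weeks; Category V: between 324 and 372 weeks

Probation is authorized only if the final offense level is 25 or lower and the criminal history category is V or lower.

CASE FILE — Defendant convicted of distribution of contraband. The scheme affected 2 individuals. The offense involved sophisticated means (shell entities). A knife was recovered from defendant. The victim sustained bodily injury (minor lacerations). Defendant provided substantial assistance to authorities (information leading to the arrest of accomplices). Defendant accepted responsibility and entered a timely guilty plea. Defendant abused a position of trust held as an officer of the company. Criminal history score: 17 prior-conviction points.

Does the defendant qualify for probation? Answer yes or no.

No

Base offense level for distribution of contraband: 27.
R1 applies: 27 + 2 = 29.
R4 applies (level before this adjustment is 29 ≥ 21, so +3): 29 + 3 = 32.
R5 applies: 32 − 3 = 29.
R6 applies: 29 − 2 = 27.
R7 applies: 27 + 3 = 30.
R8 applies: 30 + 2 = 32.
Final offense level: 32.
Criminal history: 17 prior points → Category V (16+).
Level 32 falls in the 31-32 band.
Grid: Level 31-32 × Category V = 324-372 weeks.
Probation check: level 32 > 25 and category V ≤ V → not eligible.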